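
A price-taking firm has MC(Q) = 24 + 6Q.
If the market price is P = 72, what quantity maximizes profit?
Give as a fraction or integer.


In perfect competition, profit is maximized where P = MC.
72 = 24 + 6Q
48 = 6Q
Q* = 48/6 = 8

8


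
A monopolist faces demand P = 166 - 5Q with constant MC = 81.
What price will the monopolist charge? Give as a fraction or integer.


MR = 166 - 10Q
Set MR = MC: 166 - 10Q = 81
Q* = 17/2
Substitute into demand:
P* = 166 - 5*17/2 = 247/2

247/2


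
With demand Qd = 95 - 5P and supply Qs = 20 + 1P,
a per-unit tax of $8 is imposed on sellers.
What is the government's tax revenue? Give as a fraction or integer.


With tax on sellers, new supply: Qs' = 20 + 1(P - 8)
= 12 + 1P
New equilibrium quantity:
Q_new = 155/6
Tax revenue = tax * Q_new = 8 * 155/6 = 620/3

620/3


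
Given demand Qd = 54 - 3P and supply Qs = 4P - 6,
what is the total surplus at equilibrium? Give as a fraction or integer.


Find equilibrium: 54 - 3P = 4P - 6
54 + 6 = 7P
P* = 60/7 = 60/7
Q* = 4*60/7 - 6 = 198/7
Inverse demand: P = 18 - Q/3, so P_max = 18
Inverse supply: P = 3/2 + Q/4, so P_min = 3/2
CS = (1/2) * 198/7 * (18 - 60/7) = 6534/49
PS = (1/2) * 198/7 * (60/7 - 3/2) = 9801/98
TS = CS + PS = 6534/49 + 9801/98 = 3267/14

3267/14


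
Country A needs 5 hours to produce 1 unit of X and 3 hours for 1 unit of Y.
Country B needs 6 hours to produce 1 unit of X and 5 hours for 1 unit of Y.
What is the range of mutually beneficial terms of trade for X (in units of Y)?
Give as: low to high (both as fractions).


Opportunity cost of X for Country A = hours_X / hours_Y = 5/3 = 5/3 units of Y
Opportunity cost of X for Country B = hours_X / hours_Y = 6/5 = 6/5 units of Y
Terms of trade must be between the two opportunity costs.
Range: 6/5 to 5/3

6/5 to 5/3


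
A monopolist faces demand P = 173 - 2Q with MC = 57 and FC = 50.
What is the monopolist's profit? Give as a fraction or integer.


MR = MC: 173 - 4Q = 57
Q* = 29
P* = 173 - 2*29 = 115
Profit = (P* - MC)*Q* - FC
= (115 - 57)*29 - 50
= 58*29 - 50
= 1682 - 50 = 1632

1632


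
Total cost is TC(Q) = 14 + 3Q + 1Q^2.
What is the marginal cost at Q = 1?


MC = dTC/dQ = 3 + 2*1*Q
At Q = 1:
MC = 3 + 2*1
MC = 3 + 2 = 5

5


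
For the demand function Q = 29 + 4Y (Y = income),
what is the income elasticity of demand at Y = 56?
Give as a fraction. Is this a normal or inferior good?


dQ/dY = 4
At Y = 56: Q = 29 + 4*56 = 253
Ey = (dQ/dY)(Y/Q) = 4 * 56 / 253 = 224/253
Since Ey > 0, this is a normal good.

224/253 (normal good)


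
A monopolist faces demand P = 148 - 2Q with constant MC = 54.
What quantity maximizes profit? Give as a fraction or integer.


TR = P*Q = (148 - 2Q)Q = 148Q - 2Q^2
MR = dTR/dQ = 148 - 4Q
Set MR = MC:
148 - 4Q = 54
94 = 4Q
Q* = 94/4 = 47/2

47/2


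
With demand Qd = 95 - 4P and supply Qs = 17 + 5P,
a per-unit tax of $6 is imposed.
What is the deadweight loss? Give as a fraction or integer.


Pre-tax equilibrium quantity: Q* = 181/3
Post-tax equilibrium quantity: Q_tax = 47
Reduction in quantity: Q* - Q_tax = 40/3
DWL = (1/2) * tax * (Q* - Q_tax)
DWL = (1/2) * 6 * 40/3 = 40

40


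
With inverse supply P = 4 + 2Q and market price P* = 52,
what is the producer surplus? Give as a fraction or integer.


Minimum supply price (at Q=0): P_min = 4
Quantity supplied at P* = 52:
Q* = (52 - 4)/2 = 24
PS = (1/2) * Q* * (P* - P_min)
PS = (1/2) * 24 * (52 - 4)
PS = (1/2) * 24 * 48 = 576

576


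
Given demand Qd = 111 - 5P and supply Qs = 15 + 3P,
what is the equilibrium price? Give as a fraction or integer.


At equilibrium, Qd = Qs.
111 - 5P = 15 + 3P
111 - 15 = 5P + 3P
96 = 8P
P* = 96/8 = 12

12


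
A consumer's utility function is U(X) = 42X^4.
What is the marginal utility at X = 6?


MU = dU/dX = 42*4*X^(4-1)
MU = 168*X^3
At X = 6:
MU = 168 * 6^3
MU = 168 * 216 = 36288

36288


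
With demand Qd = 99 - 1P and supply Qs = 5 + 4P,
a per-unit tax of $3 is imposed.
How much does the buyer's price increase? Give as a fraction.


With a per-unit tax, the buyer's price increase depends on relative slopes.
Supply slope: d = 4, Demand slope: b = 1
Buyer's price increase = d * tax / (b + d)
= 4 * 3 / (1 + 4)
= 12 / 5 = 12/5

12/5


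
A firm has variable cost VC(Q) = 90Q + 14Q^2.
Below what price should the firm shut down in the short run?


AVC(Q) = VC(Q)/Q = 90 + 14Q
AVC is increasing in Q, so minimum AVC is at Q -> 0+.
Min AVC = 90
The firm should shut down if P < 90.

90


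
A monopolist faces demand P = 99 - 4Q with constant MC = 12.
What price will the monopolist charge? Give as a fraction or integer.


MR = 99 - 8Q
Set MR = MC: 99 - 8Q = 12
Q* = 87/8
Substitute into demand:
P* = 99 - 4*87/8 = 111/2

111/2


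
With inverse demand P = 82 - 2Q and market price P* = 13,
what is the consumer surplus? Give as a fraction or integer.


Maximum willingness to pay (at Q=0): P_max = 82
Quantity demanded at P* = 13:
Q* = (82 - 13)/2 = 69/2
CS = (1/2) * Q* * (P_max - P*)
CS = (1/2) * 69/2 * (82 - 13)
CS = (1/2) * 69/2 * 69 = 4761/4

4761/4


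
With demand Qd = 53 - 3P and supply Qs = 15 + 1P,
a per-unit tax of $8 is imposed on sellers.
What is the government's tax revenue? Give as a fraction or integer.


With tax on sellers, new supply: Qs' = 15 + 1(P - 8)
= 7 + 1P
New equilibrium quantity:
Q_new = 37/2
Tax revenue = tax * Q_new = 8 * 37/2 = 148

148


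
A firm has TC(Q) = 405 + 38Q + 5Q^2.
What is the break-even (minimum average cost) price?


AC(Q) = 405/Q + 38 + 5Q
To minimize: dAC/dQ = -405/Q^2 + 5 = 0
Q^2 = 405/5 = 81
Q* = 9
Min AC = 405/9 + 38 + 5*9
Min AC = 45 + 38 + 45 = 128

128


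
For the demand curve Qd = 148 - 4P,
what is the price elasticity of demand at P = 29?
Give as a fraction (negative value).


dQ/dP = -4
At P = 29: Q = 148 - 4*29 = 32
E = (dQ/dP)(P/Q) = (-4)(29/32) = -29/8

-29/8


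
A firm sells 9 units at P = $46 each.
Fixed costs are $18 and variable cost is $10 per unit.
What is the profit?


Total Revenue = P * Q = 46 * 9 = $414
Total Cost = FC + VC*Q = 18 + 10*9 = $108
Profit = TR - TC = 414 - 108 = $306

$306


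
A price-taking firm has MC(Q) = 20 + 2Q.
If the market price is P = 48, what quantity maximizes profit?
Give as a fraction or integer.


In perfect competition, profit is maximized where P = MC.
48 = 20 + 2Q
28 = 2Q
Q* = 28/2 = 14

14


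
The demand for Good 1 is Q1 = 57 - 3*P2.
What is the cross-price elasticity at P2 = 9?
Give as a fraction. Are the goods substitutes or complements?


dQ1/dP2 = -3
At P2 = 9: Q1 = 57 - 3*9 = 30
Exy = (dQ1/dP2)(P2/Q1) = -3 * 9 / 30 = -9/10
Since Exy < 0, the goods are complements.

-9/10 (complements)


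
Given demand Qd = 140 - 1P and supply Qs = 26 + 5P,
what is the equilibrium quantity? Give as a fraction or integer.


First find equilibrium price:
140 - 1P = 26 + 5P
P* = 114/6 = 19
Then substitute into demand:
Q* = 140 - 1 * 19 = 121

121


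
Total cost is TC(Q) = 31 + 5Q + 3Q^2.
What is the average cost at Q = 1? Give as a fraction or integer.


TC(1) = 31 + 5*1 + 3*1^2
TC(1) = 31 + 5 + 3 = 39
AC = TC/Q = 39/1 = 39

39


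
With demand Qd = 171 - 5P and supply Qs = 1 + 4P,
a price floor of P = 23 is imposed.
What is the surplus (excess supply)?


At P = 23:
Qd = 171 - 5*23 = 56
Qs = 1 + 4*23 = 93
Surplus = Qs - Qd = 93 - 56 = 37

37


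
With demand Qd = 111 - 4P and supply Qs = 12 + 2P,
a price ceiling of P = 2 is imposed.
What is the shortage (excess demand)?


At P = 2:
Qd = 111 - 4*2 = 103
Qs = 12 + 2*2 = 16
Shortage = Qd - Qs = 103 - 16 = 87

87


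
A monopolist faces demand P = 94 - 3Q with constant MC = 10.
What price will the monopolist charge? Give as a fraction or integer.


MR = 94 - 6Q
Set MR = MC: 94 - 6Q = 10
Q* = 14
Substitute into demand:
P* = 94 - 3*14 = 52

52


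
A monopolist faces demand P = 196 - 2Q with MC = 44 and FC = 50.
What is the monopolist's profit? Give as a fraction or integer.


MR = MC: 196 - 4Q = 44
Q* = 38
P* = 196 - 2*38 = 120
Profit = (P* - MC)*Q* - FC
= (120 - 44)*38 - 50
= 76*38 - 50
= 2888 - 50 = 2838

2838


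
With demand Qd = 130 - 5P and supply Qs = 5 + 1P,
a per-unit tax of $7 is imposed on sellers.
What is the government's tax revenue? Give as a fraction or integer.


With tax on sellers, new supply: Qs' = 5 + 1(P - 7)
= 1P - 2
New equilibrium quantity:
Q_new = 20
Tax revenue = tax * Q_new = 7 * 20 = 140

140


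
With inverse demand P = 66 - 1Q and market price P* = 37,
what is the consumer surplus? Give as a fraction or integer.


Maximum willingness to pay (at Q=0): P_max = 66
Quantity demanded at P* = 37:
Q* = (66 - 37)/1 = 29
CS = (1/2) * Q* * (P_max - P*)
CS = (1/2) * 29 * (66 - 37)
CS = (1/2) * 29 * 29 = 841/2

841/2


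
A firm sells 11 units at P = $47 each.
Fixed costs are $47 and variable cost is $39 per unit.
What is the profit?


Total Revenue = P * Q = 47 * 11 = $517
Total Cost = FC + VC*Q = 47 + 39*11 = $476
Profit = TR - TC = 517 - 476 = $41

$41


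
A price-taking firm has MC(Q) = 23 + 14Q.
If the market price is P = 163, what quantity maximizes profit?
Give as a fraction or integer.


In perfect competition, profit is maximized where P = MC.
163 = 23 + 14Q
140 = 14Q
Q* = 140/14 = 10

10


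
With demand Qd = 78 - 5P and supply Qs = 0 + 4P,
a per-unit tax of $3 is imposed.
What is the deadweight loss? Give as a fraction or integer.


Pre-tax equilibrium quantity: Q* = 104/3
Post-tax equilibrium quantity: Q_tax = 28
Reduction in quantity: Q* - Q_tax = 20/3
DWL = (1/2) * tax * (Q* - Q_tax)
DWL = (1/2) * 3 * 20/3 = 10

10


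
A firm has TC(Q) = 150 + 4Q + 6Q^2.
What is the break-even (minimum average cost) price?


AC(Q) = 150/Q + 4 + 6Q
To minimize: dAC/dQ = -150/Q^2 + 6 = 0
Q^2 = 150/6 = 25
Q* = 5
Min AC = 150/5 + 4 + 6*5
Min AC = 30 + 4 + 30 = 64

64


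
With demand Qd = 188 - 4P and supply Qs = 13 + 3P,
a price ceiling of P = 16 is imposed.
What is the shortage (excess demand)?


At P = 16:
Qd = 188 - 4*16 = 124
Qs = 13 + 3*16 = 61
Shortage = Qd - Qs = 124 - 61 = 63

63


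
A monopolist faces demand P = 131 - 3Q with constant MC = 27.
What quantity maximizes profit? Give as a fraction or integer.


TR = P*Q = (131 - 3Q)Q = 131Q - 3Q^2
MR = dTR/dQ = 131 - 6Q
Set MR = MC:
131 - 6Q = 27
104 = 6Q
Q* = 104/6 = 52/3

52/3


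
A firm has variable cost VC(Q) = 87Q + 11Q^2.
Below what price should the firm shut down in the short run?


AVC(Q) = VC(Q)/Q = 87 + 11Q
AVC is increasing in Q, so minimum AVC is at Q -> 0+.
Min AVC = 87
The firm should shut down if P < 87.

87


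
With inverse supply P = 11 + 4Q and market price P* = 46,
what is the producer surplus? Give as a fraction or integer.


Minimum supply price (at Q=0): P_min = 11
Quantity supplied at P* = 46:
Q* = (46 - 11)/4 = 35/4
PS = (1/2) * Q* * (P* - P_min)
PS = (1/2) * 35/4 * (46 - 11)
PS = (1/2) * 35/4 * 35 = 1225/8

1225/8


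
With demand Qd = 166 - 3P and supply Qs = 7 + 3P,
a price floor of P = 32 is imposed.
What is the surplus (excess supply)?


At P = 32:
Qd = 166 - 3*32 = 70
Qs = 7 + 3*32 = 103
Surplus = Qs - Qd = 103 - 70 = 33

33


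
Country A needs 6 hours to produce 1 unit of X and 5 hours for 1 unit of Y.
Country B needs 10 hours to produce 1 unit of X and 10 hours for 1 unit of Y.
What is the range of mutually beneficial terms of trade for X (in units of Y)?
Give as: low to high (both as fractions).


Opportunity cost of X for Country A = hours_X / hours_Y = 6/5 = 6/5 units of Y
Opportunity cost of X for Country B = hours_X / hours_Y = 10/10 = 1 units of Y
Terms of trade must be between the two opportunity costs.
Range: 1 to 6/5

1 to 6/5


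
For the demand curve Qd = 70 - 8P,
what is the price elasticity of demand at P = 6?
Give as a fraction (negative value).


dQ/dP = -8
At P = 6: Q = 70 - 8*6 = 22
E = (dQ/dP)(P/Q) = (-8)(6/22) = -24/11

-24/11


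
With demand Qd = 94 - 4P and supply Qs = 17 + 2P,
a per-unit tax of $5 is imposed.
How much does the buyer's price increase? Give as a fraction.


With a per-unit tax, the buyer's price increase depends on relative slopes.
Supply slope: d = 2, Demand slope: b = 4
Buyer's price increase = d * tax / (b + d)
= 2 * 5 / (4 + 2)
= 10 / 6 = 5/3

5/3


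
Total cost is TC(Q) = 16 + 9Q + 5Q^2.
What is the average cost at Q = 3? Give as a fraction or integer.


TC(3) = 16 + 9*3 + 5*3^2
TC(3) = 16 + 27 + 45 = 88
AC = TC/Q = 88/3 = 88/3

88/3


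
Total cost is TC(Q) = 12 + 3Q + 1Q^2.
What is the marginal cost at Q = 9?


MC = dTC/dQ = 3 + 2*1*Q
At Q = 9:
MC = 3 + 2*9
MC = 3 + 18 = 21

21


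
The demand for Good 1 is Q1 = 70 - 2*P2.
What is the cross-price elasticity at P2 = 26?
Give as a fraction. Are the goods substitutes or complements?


dQ1/dP2 = -2
At P2 = 26: Q1 = 70 - 2*26 = 18
Exy = (dQ1/dP2)(P2/Q1) = -2 * 26 / 18 = -26/9
Since Exy < 0, the goods are complements.

-26/9 (complements)


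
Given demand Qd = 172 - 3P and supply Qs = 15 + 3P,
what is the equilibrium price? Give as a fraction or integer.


At equilibrium, Qd = Qs.
172 - 3P = 15 + 3P
172 - 15 = 3P + 3P
157 = 6P
P* = 157/6 = 157/6

157/6


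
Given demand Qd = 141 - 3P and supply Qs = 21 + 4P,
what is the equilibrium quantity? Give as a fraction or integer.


First find equilibrium price:
141 - 3P = 21 + 4P
P* = 120/7 = 120/7
Then substitute into demand:
Q* = 141 - 3 * 120/7 = 627/7

627/7


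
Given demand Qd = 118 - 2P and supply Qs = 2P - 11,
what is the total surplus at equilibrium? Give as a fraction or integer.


Find equilibrium: 118 - 2P = 2P - 11
118 + 11 = 4P
P* = 129/4 = 129/4
Q* = 2*129/4 - 11 = 107/2
Inverse demand: P = 59 - Q/2, so P_max = 59
Inverse supply: P = 11/2 + Q/2, so P_min = 11/2
CS = (1/2) * 107/2 * (59 - 129/4) = 11449/16
PS = (1/2) * 107/2 * (129/4 - 11/2) = 11449/16
TS = CS + PS = 11449/16 + 11449/16 = 11449/8

11449/8


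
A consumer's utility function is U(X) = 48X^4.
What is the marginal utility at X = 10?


MU = dU/dX = 48*4*X^(4-1)
MU = 192*X^3
At X = 10:
MU = 192 * 10^3
MU = 192 * 1000 = 192000

192000


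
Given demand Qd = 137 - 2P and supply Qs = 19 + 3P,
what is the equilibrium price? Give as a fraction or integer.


At equilibrium, Qd = Qs.
137 - 2P = 19 + 3P
137 - 19 = 2P + 3P
118 = 5P
P* = 118/5 = 118/5

118/5


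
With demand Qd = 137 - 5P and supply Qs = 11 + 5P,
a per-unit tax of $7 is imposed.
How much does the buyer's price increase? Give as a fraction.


With a per-unit tax, the buyer's price increase depends on relative slopes.
Supply slope: d = 5, Demand slope: b = 5
Buyer's price increase = d * tax / (b + d)
= 5 * 7 / (5 + 5)
= 35 / 10 = 7/2

7/2


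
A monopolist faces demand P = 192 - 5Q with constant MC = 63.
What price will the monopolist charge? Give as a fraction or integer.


MR = 192 - 10Q
Set MR = MC: 192 - 10Q = 63
Q* = 129/10
Substitute into demand:
P* = 192 - 5*129/10 = 255/2

255/2


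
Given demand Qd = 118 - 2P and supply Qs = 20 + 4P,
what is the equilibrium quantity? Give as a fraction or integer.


First find equilibrium price:
118 - 2P = 20 + 4P
P* = 98/6 = 49/3
Then substitute into demand:
Q* = 118 - 2 * 49/3 = 256/3

256/3


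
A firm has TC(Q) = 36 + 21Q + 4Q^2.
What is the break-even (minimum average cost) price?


AC(Q) = 36/Q + 21 + 4Q
To minimize: dAC/dQ = -36/Q^2 + 4 = 0
Q^2 = 36/4 = 9
Q* = 3
Min AC = 36/3 + 21 + 4*3
Min AC = 12 + 21 + 12 = 45

45


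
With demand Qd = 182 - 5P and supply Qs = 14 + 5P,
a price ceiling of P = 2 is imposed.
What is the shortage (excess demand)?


At P = 2:
Qd = 182 - 5*2 = 172
Qs = 14 + 5*2 = 24
Shortage = Qd - Qs = 172 - 24 = 148

148


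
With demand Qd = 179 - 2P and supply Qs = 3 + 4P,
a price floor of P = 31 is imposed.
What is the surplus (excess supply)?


At P = 31:
Qd = 179 - 2*31 = 117
Qs = 3 + 4*31 = 127
Surplus = Qs - Qd = 127 - 117 = 10

10


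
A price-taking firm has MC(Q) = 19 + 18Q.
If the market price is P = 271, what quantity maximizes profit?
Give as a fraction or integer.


In perfect competition, profit is maximized where P = MC.
271 = 19 + 18Q
252 = 18Q
Q* = 252/18 = 14

14


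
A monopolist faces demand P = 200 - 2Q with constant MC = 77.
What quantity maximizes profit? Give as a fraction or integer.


TR = P*Q = (200 - 2Q)Q = 200Q - 2Q^2
MR = dTR/dQ = 200 - 4Q
Set MR = MC:
200 - 4Q = 77
123 = 4Q
Q* = 123/4 = 123/4

123/4


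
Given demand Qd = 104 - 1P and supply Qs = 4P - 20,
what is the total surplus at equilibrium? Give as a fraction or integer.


Find equilibrium: 104 - 1P = 4P - 20
104 + 20 = 5P
P* = 124/5 = 124/5
Q* = 4*124/5 - 20 = 396/5
Inverse demand: P = 104 - Q/1, so P_max = 104
Inverse supply: P = 5 + Q/4, so P_min = 5
CS = (1/2) * 396/5 * (104 - 124/5) = 78408/25
PS = (1/2) * 396/5 * (124/5 - 5) = 19602/25
TS = CS + PS = 78408/25 + 19602/25 = 19602/5

19602/5


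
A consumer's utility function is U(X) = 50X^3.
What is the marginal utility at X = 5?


MU = dU/dX = 50*3*X^(3-1)
MU = 150*X^2
At X = 5:
MU = 150 * 5^2
MU = 150 * 25 = 3750

3750


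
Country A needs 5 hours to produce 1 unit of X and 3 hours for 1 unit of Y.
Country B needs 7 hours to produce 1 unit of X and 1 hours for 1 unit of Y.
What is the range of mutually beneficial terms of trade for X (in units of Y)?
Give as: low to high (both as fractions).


Opportunity cost of X for Country A = hours_X / hours_Y = 5/3 = 5/3 units of Y
Opportunity cost of X for Country B = hours_X / hours_Y = 7/1 = 7 units of Y
Terms of trade must be between the two opportunity costs.
Range: 5/3 to 7

5/3 to 7


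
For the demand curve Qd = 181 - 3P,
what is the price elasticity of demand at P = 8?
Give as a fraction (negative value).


dQ/dP = -3
At P = 8: Q = 181 - 3*8 = 157
E = (dQ/dP)(P/Q) = (-3)(8/157) = -24/157

-24/157


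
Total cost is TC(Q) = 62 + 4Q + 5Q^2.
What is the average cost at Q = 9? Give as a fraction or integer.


TC(9) = 62 + 4*9 + 5*9^2
TC(9) = 62 + 36 + 405 = 503
AC = TC/Q = 503/9 = 503/9

503/9


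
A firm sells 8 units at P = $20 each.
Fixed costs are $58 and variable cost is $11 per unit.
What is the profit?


Total Revenue = P * Q = 20 * 8 = $160
Total Cost = FC + VC*Q = 58 + 11*8 = $146
Profit = TR - TC = 160 - 146 = $14

$14


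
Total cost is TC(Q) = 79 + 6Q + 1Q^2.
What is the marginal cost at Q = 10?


MC = dTC/dQ = 6 + 2*1*Q
At Q = 10:
MC = 6 + 2*10
MC = 6 + 20 = 26

26


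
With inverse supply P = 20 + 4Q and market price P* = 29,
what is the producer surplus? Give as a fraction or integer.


Minimum supply price (at Q=0): P_min = 20
Quantity supplied at P* = 29:
Q* = (29 - 20)/4 = 9/4
PS = (1/2) * Q* * (P* - P_min)
PS = (1/2) * 9/4 * (29 - 20)
PS = (1/2) * 9/4 * 9 = 81/8

81/8


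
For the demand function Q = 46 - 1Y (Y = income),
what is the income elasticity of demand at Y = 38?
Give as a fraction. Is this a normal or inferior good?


dQ/dY = -1
At Y = 38: Q = 46 - 1*38 = 8
Ey = (dQ/dY)(Y/Q) = -1 * 38 / 8 = -19/4
Since Ey < 0, this is a inferior good.

-19/4 (inferior good)


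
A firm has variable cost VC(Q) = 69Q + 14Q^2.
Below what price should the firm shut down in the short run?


AVC(Q) = VC(Q)/Q = 69 + 14Q
AVC is increasing in Q, so minimum AVC is at Q -> 0+.
Min AVC = 69
The firm should shut down if P < 69.

69


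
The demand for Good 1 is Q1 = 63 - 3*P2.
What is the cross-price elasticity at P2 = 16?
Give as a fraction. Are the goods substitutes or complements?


dQ1/dP2 = -3
At P2 = 16: Q1 = 63 - 3*16 = 15
Exy = (dQ1/dP2)(P2/Q1) = -3 * 16 / 15 = -16/5
Since Exy < 0, the goods are complements.

-16/5 (complements)


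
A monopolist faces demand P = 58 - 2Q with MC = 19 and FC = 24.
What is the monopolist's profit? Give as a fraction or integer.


MR = MC: 58 - 4Q = 19
Q* = 39/4
P* = 58 - 2*39/4 = 77/2
Profit = (P* - MC)*Q* - FC
= (77/2 - 19)*39/4 - 24
= 39/2*39/4 - 24
= 1521/8 - 24 = 1329/8

1329/8


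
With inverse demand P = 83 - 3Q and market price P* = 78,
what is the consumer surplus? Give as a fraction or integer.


Maximum willingness to pay (at Q=0): P_max = 83
Quantity demanded at P* = 78:
Q* = (83 - 78)/3 = 5/3
CS = (1/2) * Q* * (P_max - P*)
CS = (1/2) * 5/3 * (83 - 78)
CS = (1/2) * 5/3 * 5 = 25/6

25/6


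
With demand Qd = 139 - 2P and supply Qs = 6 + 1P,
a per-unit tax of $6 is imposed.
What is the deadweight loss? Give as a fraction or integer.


Pre-tax equilibrium quantity: Q* = 151/3
Post-tax equilibrium quantity: Q_tax = 139/3
Reduction in quantity: Q* - Q_tax = 4
DWL = (1/2) * tax * (Q* - Q_tax)
DWL = (1/2) * 6 * 4 = 12

12


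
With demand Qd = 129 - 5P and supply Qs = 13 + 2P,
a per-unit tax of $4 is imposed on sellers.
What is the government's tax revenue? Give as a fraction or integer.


With tax on sellers, new supply: Qs' = 13 + 2(P - 4)
= 5 + 2P
New equilibrium quantity:
Q_new = 283/7
Tax revenue = tax * Q_new = 4 * 283/7 = 1132/7

1132/7


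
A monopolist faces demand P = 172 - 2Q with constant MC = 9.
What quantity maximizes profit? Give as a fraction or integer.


TR = P*Q = (172 - 2Q)Q = 172Q - 2Q^2
MR = dTR/dQ = 172 - 4Q
Set MR = MC:
172 - 4Q = 9
163 = 4Q
Q* = 163/4 = 163/4

163/4


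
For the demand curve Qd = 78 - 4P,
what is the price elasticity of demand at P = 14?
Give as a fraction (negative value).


dQ/dP = -4
At P = 14: Q = 78 - 4*14 = 22
E = (dQ/dP)(P/Q) = (-4)(14/22) = -28/11

-28/11


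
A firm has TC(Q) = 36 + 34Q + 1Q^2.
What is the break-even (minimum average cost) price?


AC(Q) = 36/Q + 34 + 1Q
To minimize: dAC/dQ = -36/Q^2 + 1 = 0
Q^2 = 36/1 = 36
Q* = 6
Min AC = 36/6 + 34 + 1*6
Min AC = 6 + 34 + 6 = 46

46


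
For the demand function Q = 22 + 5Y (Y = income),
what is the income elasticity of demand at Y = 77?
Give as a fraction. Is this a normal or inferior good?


dQ/dY = 5
At Y = 77: Q = 22 + 5*77 = 407
Ey = (dQ/dY)(Y/Q) = 5 * 77 / 407 = 35/37
Since Ey > 0, this is a normal good.

35/37 (normal good)


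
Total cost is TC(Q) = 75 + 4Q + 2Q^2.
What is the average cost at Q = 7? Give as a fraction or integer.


TC(7) = 75 + 4*7 + 2*7^2
TC(7) = 75 + 28 + 98 = 201
AC = TC/Q = 201/7 = 201/7

201/7


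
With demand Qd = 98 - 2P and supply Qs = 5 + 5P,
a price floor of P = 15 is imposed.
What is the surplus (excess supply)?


At P = 15:
Qd = 98 - 2*15 = 68
Qs = 5 + 5*15 = 80
Surplus = Qs - Qd = 80 - 68 = 12

12


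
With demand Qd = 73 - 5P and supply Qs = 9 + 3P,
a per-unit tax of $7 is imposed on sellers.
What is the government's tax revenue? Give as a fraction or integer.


With tax on sellers, new supply: Qs' = 9 + 3(P - 7)
= 3P - 12
New equilibrium quantity:
Q_new = 159/8
Tax revenue = tax * Q_new = 7 * 159/8 = 1113/8

1113/8


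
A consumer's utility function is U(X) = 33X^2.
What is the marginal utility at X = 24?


MU = dU/dX = 33*2*X^(2-1)
MU = 66*X^1
At X = 24:
MU = 66 * 24^1
MU = 66 * 24 = 1584

1584


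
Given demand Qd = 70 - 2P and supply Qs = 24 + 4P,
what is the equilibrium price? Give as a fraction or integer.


At equilibrium, Qd = Qs.
70 - 2P = 24 + 4P
70 - 24 = 2P + 4P
46 = 6P
P* = 46/6 = 23/3

23/3


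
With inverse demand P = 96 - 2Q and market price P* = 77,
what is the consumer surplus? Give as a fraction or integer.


Maximum willingness to pay (at Q=0): P_max = 96
Quantity demanded at P* = 77:
Q* = (96 - 77)/2 = 19/2
CS = (1/2) * Q* * (P_max - P*)
CS = (1/2) * 19/2 * (96 - 77)
CS = (1/2) * 19/2 * 19 = 361/4

361/4


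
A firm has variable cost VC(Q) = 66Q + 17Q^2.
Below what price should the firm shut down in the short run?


AVC(Q) = VC(Q)/Q = 66 + 17Q
AVC is increasing in Q, so minimum AVC is at Q -> 0+.
Min AVC = 66
The firm should shut down if P < 66.

66


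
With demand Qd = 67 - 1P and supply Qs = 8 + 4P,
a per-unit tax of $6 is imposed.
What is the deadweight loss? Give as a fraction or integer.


Pre-tax equilibrium quantity: Q* = 276/5
Post-tax equilibrium quantity: Q_tax = 252/5
Reduction in quantity: Q* - Q_tax = 24/5
DWL = (1/2) * tax * (Q* - Q_tax)
DWL = (1/2) * 6 * 24/5 = 72/5

72/5


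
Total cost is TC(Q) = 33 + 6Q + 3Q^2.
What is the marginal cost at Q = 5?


MC = dTC/dQ = 6 + 2*3*Q
At Q = 5:
MC = 6 + 6*5
MC = 6 + 30 = 36

36


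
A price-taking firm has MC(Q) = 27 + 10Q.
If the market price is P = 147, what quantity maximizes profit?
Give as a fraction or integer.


In perfect competition, profit is maximized where P = MC.
147 = 27 + 10Q
120 = 10Q
Q* = 120/10 = 12

12


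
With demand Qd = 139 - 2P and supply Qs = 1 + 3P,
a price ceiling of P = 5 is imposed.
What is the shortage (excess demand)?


At P = 5:
Qd = 139 - 2*5 = 129
Qs = 1 + 3*5 = 16
Shortage = Qd - Qs = 129 - 16 = 113

113


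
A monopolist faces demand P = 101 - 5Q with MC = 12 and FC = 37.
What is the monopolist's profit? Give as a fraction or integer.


MR = MC: 101 - 10Q = 12
Q* = 89/10
P* = 101 - 5*89/10 = 113/2
Profit = (P* - MC)*Q* - FC
= (113/2 - 12)*89/10 - 37
= 89/2*89/10 - 37
= 7921/20 - 37 = 7181/20

7181/20


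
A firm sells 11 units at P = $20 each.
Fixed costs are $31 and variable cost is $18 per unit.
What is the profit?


Total Revenue = P * Q = 20 * 11 = $220
Total Cost = FC + VC*Q = 31 + 18*11 = $229
Profit = TR - TC = 220 - 229 = $-9

$-9


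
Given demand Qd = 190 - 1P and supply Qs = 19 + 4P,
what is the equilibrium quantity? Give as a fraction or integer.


First find equilibrium price:
190 - 1P = 19 + 4P
P* = 171/5 = 171/5
Then substitute into demand:
Q* = 190 - 1 * 171/5 = 779/5

779/5


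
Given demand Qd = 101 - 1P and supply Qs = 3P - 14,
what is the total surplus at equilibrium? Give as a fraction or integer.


Find equilibrium: 101 - 1P = 3P - 14
101 + 14 = 4P
P* = 115/4 = 115/4
Q* = 3*115/4 - 14 = 289/4
Inverse demand: P = 101 - Q/1, so P_max = 101
Inverse supply: P = 14/3 + Q/3, so P_min = 14/3
CS = (1/2) * 289/4 * (101 - 115/4) = 83521/32
PS = (1/2) * 289/4 * (115/4 - 14/3) = 83521/96
TS = CS + PS = 83521/32 + 83521/96 = 83521/24

83521/24


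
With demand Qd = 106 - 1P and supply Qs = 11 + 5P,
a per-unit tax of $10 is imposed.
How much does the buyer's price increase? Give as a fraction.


With a per-unit tax, the buyer's price increase depends on relative slopes.
Supply slope: d = 5, Demand slope: b = 1
Buyer's price increase = d * tax / (b + d)
= 5 * 10 / (1 + 5)
= 50 / 6 = 25/3

25/3


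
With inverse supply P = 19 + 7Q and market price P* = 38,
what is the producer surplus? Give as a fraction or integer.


Minimum supply price (at Q=0): P_min = 19
Quantity supplied at P* = 38:
Q* = (38 - 19)/7 = 19/7
PS = (1/2) * Q* * (P* - P_min)
PS = (1/2) * 19/7 * (38 - 19)
PS = (1/2) * 19/7 * 19 = 361/14

361/14


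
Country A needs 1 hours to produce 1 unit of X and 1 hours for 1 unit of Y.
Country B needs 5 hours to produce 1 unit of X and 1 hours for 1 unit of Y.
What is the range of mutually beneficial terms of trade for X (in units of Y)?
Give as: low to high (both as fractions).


Opportunity cost of X for Country A = hours_X / hours_Y = 1/1 = 1 units of Y
Opportunity cost of X for Country B = hours_X / hours_Y = 5/1 = 5 units of Y
Terms of trade must be between the two opportunity costs.
Range: 1 to 5

1 to 5


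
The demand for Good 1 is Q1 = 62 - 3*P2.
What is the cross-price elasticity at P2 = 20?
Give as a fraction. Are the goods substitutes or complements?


dQ1/dP2 = -3
At P2 = 20: Q1 = 62 - 3*20 = 2
Exy = (dQ1/dP2)(P2/Q1) = -3 * 20 / 2 = -30
Since Exy < 0, the goods are complements.

-30 (complements)


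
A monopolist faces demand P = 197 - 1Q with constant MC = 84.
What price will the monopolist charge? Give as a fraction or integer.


MR = 197 - 2Q
Set MR = MC: 197 - 2Q = 84
Q* = 113/2
Substitute into demand:
P* = 197 - 1*113/2 = 281/2

281/2


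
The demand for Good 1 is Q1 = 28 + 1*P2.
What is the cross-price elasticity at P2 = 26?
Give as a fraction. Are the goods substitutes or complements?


dQ1/dP2 = 1
At P2 = 26: Q1 = 28 + 1*26 = 54
Exy = (dQ1/dP2)(P2/Q1) = 1 * 26 / 54 = 13/27
Since Exy > 0, the goods are substitutes.

13/27 (substitutes)


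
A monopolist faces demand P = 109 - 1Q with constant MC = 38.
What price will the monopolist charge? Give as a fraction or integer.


MR = 109 - 2Q
Set MR = MC: 109 - 2Q = 38
Q* = 71/2
Substitute into demand:
P* = 109 - 1*71/2 = 147/2

147/2


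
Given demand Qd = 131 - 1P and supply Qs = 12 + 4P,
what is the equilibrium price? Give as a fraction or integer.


At equilibrium, Qd = Qs.
131 - 1P = 12 + 4P
131 - 12 = 1P + 4P
119 = 5P
P* = 119/5 = 119/5

119/5


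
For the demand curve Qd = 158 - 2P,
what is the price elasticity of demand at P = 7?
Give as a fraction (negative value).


dQ/dP = -2
At P = 7: Q = 158 - 2*7 = 144
E = (dQ/dP)(P/Q) = (-2)(7/144) = -7/72

-7/72


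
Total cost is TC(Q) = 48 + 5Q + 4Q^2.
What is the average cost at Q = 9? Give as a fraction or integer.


TC(9) = 48 + 5*9 + 4*9^2
TC(9) = 48 + 45 + 324 = 417
AC = TC/Q = 417/9 = 139/3

139/3


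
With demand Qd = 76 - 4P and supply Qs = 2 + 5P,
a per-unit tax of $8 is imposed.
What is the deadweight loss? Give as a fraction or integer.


Pre-tax equilibrium quantity: Q* = 388/9
Post-tax equilibrium quantity: Q_tax = 76/3
Reduction in quantity: Q* - Q_tax = 160/9
DWL = (1/2) * tax * (Q* - Q_tax)
DWL = (1/2) * 8 * 160/9 = 640/9

640/9


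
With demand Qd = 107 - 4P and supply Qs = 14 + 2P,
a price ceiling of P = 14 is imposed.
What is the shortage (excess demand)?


At P = 14:
Qd = 107 - 4*14 = 51
Qs = 14 + 2*14 = 42
Shortage = Qd - Qs = 51 - 42 = 9

9


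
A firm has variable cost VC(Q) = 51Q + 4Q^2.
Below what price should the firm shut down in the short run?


AVC(Q) = VC(Q)/Q = 51 + 4Q
AVC is increasing in Q, so minimum AVC is at Q -> 0+.
Min AVC = 51
The firm should shut down if P < 51.

51


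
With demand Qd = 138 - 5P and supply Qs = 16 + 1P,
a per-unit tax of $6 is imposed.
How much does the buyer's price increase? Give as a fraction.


With a per-unit tax, the buyer's price increase depends on relative slopes.
Supply slope: d = 1, Demand slope: b = 5
Buyer's price increase = d * tax / (b + d)
= 1 * 6 / (5 + 1)
= 6 / 6 = 1

1


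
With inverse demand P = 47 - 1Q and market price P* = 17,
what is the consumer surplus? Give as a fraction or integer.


Maximum willingness to pay (at Q=0): P_max = 47
Quantity demanded at P* = 17:
Q* = (47 - 17)/1 = 30
CS = (1/2) * Q* * (P_max - P*)
CS = (1/2) * 30 * (47 - 17)
CS = (1/2) * 30 * 30 = 450

450


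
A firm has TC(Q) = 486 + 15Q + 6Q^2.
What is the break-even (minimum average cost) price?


AC(Q) = 486/Q + 15 + 6Q
To minimize: dAC/dQ = -486/Q^2 + 6 = 0
Q^2 = 486/6 = 81
Q* = 9
Min AC = 486/9 + 15 + 6*9
Min AC = 54 + 15 + 54 = 123

123


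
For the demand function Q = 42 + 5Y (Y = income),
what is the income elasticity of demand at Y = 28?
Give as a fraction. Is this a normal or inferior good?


dQ/dY = 5
At Y = 28: Q = 42 + 5*28 = 182
Ey = (dQ/dY)(Y/Q) = 5 * 28 / 182 = 10/13
Since Ey > 0, this is a normal good.

10/13 (normal good)


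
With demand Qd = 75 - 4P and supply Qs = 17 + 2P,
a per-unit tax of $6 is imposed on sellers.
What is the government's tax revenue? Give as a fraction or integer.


With tax on sellers, new supply: Qs' = 17 + 2(P - 6)
= 5 + 2P
New equilibrium quantity:
Q_new = 85/3
Tax revenue = tax * Q_new = 6 * 85/3 = 170

170


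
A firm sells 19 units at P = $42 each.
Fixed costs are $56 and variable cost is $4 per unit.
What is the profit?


Total Revenue = P * Q = 42 * 19 = $798
Total Cost = FC + VC*Q = 56 + 4*19 = $132
Profit = TR - TC = 798 - 132 = $666

$666


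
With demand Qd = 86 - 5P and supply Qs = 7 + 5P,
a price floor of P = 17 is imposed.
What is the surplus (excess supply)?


At P = 17:
Qd = 86 - 5*17 = 1
Qs = 7 + 5*17 = 92
Surplus = Qs - Qd = 92 - 1 = 91

91


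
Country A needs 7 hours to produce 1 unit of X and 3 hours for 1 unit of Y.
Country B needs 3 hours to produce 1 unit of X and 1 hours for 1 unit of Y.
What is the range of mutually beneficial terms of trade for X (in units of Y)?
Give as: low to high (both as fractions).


Opportunity cost of X for Country A = hours_X / hours_Y = 7/3 = 7/3 units of Y
Opportunity cost of X for Country B = hours_X / hours_Y = 3/1 = 3 units of Y
Terms of trade must be between the two opportunity costs.
Range: 7/3 to 3

7/3 to 3


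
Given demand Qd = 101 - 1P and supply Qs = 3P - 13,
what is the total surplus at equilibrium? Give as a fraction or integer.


Find equilibrium: 101 - 1P = 3P - 13
101 + 13 = 4P
P* = 114/4 = 57/2
Q* = 3*57/2 - 13 = 145/2
Inverse demand: P = 101 - Q/1, so P_max = 101
Inverse supply: P = 13/3 + Q/3, so P_min = 13/3
CS = (1/2) * 145/2 * (101 - 57/2) = 21025/8
PS = (1/2) * 145/2 * (57/2 - 13/3) = 21025/24
TS = CS + PS = 21025/8 + 21025/24 = 21025/6

21025/6


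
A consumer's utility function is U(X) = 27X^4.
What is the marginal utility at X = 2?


MU = dU/dX = 27*4*X^(4-1)
MU = 108*X^3
At X = 2:
MU = 108 * 2^3
MU = 108 * 8 = 864

864


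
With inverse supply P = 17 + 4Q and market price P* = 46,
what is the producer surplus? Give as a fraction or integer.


Minimum supply price (at Q=0): P_min = 17
Quantity supplied at P* = 46:
Q* = (46 - 17)/4 = 29/4
PS = (1/2) * Q* * (P* - P_min)
PS = (1/2) * 29/4 * (46 - 17)
PS = (1/2) * 29/4 * 29 = 841/8

841/8


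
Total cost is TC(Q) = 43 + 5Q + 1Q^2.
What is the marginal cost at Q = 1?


MC = dTC/dQ = 5 + 2*1*Q
At Q = 1:
MC = 5 + 2*1
MC = 5 + 2 = 7

7


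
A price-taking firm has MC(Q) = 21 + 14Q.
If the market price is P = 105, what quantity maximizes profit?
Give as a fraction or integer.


In perfect competition, profit is maximized where P = MC.
105 = 21 + 14Q
84 = 14Q
Q* = 84/14 = 6

6


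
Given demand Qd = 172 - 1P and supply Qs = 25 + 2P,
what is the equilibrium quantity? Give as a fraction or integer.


First find equilibrium price:
172 - 1P = 25 + 2P
P* = 147/3 = 49
Then substitute into demand:
Q* = 172 - 1 * 49 = 123

123


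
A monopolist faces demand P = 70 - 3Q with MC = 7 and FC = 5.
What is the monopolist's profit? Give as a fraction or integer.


MR = MC: 70 - 6Q = 7
Q* = 21/2
P* = 70 - 3*21/2 = 77/2
Profit = (P* - MC)*Q* - FC
= (77/2 - 7)*21/2 - 5
= 63/2*21/2 - 5
= 1323/4 - 5 = 1303/4

1303/4


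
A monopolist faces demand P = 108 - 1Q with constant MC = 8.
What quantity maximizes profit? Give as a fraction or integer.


TR = P*Q = (108 - 1Q)Q = 108Q - 1Q^2
MR = dTR/dQ = 108 - 2Q
Set MR = MC:
108 - 2Q = 8
100 = 2Q
Q* = 100/2 = 50

50


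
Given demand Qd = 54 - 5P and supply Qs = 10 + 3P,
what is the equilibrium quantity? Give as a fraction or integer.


First find equilibrium price:
54 - 5P = 10 + 3P
P* = 44/8 = 11/2
Then substitute into demand:
Q* = 54 - 5 * 11/2 = 53/2

53/2


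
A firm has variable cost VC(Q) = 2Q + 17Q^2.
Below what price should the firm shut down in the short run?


AVC(Q) = VC(Q)/Q = 2 + 17Q
AVC is increasing in Q, so minimum AVC is at Q -> 0+.
Min AVC = 2
The firm should shut down if P < 2.

2


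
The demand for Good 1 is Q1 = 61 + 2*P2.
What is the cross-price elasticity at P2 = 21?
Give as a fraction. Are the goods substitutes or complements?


dQ1/dP2 = 2
At P2 = 21: Q1 = 61 + 2*21 = 103
Exy = (dQ1/dP2)(P2/Q1) = 2 * 21 / 103 = 42/103
Since Exy > 0, the goods are substitutes.

42/103 (substitutes)


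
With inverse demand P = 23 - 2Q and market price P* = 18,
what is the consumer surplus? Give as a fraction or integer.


Maximum willingness to pay (at Q=0): P_max = 23
Quantity demanded at P* = 18:
Q* = (23 - 18)/2 = 5/2
CS = (1/2) * Q* * (P_max - P*)
CS = (1/2) * 5/2 * (23 - 18)
CS = (1/2) * 5/2 * 5 = 25/4

25/4


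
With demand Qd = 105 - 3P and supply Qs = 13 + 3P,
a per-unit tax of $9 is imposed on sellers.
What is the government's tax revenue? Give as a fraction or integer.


With tax on sellers, new supply: Qs' = 13 + 3(P - 9)
= 3P - 14
New equilibrium quantity:
Q_new = 91/2
Tax revenue = tax * Q_new = 9 * 91/2 = 819/2

819/2


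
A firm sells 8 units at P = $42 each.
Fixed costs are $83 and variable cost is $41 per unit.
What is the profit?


Total Revenue = P * Q = 42 * 8 = $336
Total Cost = FC + VC*Q = 83 + 41*8 = $411
Profit = TR - TC = 336 - 411 = $-75

$-75


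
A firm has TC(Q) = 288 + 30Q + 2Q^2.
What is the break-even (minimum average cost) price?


AC(Q) = 288/Q + 30 + 2Q
To minimize: dAC/dQ = -288/Q^2 + 2 = 0
Q^2 = 288/2 = 144
Q* = 12
Min AC = 288/12 + 30 + 2*12
Min AC = 24 + 30 + 24 = 78

78


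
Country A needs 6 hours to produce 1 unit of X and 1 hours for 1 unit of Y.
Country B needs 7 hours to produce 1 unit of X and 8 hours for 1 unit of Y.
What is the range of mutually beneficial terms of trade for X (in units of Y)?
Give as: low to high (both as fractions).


Opportunity cost of X for Country A = hours_X / hours_Y = 6/1 = 6 units of Y
Opportunity cost of X for Country B = hours_X / hours_Y = 7/8 = 7/8 units of Y
Terms of trade must be between the two opportunity costs.
Range: 7/8 to 6

7/8 to 6


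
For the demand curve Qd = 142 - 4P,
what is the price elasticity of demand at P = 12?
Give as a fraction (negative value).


dQ/dP = -4
At P = 12: Q = 142 - 4*12 = 94
E = (dQ/dP)(P/Q) = (-4)(12/94) = -24/47

-24/47


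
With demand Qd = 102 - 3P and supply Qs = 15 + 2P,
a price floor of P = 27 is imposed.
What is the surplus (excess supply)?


At P = 27:
Qd = 102 - 3*27 = 21
Qs = 15 + 2*27 = 69
Surplus = Qs - Qd = 69 - 21 = 48

48


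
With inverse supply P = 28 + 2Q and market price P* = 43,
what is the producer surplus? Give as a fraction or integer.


Minimum supply price (at Q=0): P_min = 28
Quantity supplied at P* = 43:
Q* = (43 - 28)/2 = 15/2
PS = (1/2) * Q* * (P* - P_min)
PS = (1/2) * 15/2 * (43 - 28)
PS = (1/2) * 15/2 * 15 = 225/4

225/4


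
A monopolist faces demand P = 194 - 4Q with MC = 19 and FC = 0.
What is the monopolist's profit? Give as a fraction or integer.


MR = MC: 194 - 8Q = 19
Q* = 175/8
P* = 194 - 4*175/8 = 213/2
Profit = (P* - MC)*Q* - FC
= (213/2 - 19)*175/8 - 0
= 175/2*175/8 - 0
= 30625/16 - 0 = 30625/16

30625/16


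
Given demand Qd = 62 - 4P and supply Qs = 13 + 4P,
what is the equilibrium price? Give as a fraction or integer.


At equilibrium, Qd = Qs.
62 - 4P = 13 + 4P
62 - 13 = 4P + 4P
49 = 8P
P* = 49/8 = 49/8

49/8


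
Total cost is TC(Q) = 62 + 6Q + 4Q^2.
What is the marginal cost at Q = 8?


MC = dTC/dQ = 6 + 2*4*Q
At Q = 8:
MC = 6 + 8*8
MC = 6 + 64 = 70

70


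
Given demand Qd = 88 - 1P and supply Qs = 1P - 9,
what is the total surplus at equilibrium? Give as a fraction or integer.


Find equilibrium: 88 - 1P = 1P - 9
88 + 9 = 2P
P* = 97/2 = 97/2
Q* = 1*97/2 - 9 = 79/2
Inverse demand: P = 88 - Q/1, so P_max = 88
Inverse supply: P = 9 + Q/1, so P_min = 9
CS = (1/2) * 79/2 * (88 - 97/2) = 6241/8
PS = (1/2) * 79/2 * (97/2 - 9) = 6241/8
TS = CS + PS = 6241/8 + 6241/8 = 6241/4

6241/4


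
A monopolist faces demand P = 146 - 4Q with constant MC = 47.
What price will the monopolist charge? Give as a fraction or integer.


MR = 146 - 8Q
Set MR = MC: 146 - 8Q = 47
Q* = 99/8
Substitute into demand:
P* = 146 - 4*99/8 = 193/2

193/2


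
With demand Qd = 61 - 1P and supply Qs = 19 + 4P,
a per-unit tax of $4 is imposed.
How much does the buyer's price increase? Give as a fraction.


With a per-unit tax, the buyer's price increase depends on relative slopes.
Supply slope: d = 4, Demand slope: b = 1
Buyer's price increase = d * tax / (b + d)
= 4 * 4 / (1 + 4)
= 16 / 5 = 16/5

16/5


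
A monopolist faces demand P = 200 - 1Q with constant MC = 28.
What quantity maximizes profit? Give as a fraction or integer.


TR = P*Q = (200 - 1Q)Q = 200Q - 1Q^2
MR = dTR/dQ = 200 - 2Q
Set MR = MC:
200 - 2Q = 28
172 = 2Q
Q* = 172/2 = 86

86


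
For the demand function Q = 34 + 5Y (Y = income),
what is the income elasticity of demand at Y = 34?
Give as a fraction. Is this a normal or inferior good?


dQ/dY = 5
At Y = 34: Q = 34 + 5*34 = 204
Ey = (dQ/dY)(Y/Q) = 5 * 34 / 204 = 5/6
Since Ey > 0, this is a normal good.

5/6 (normal good)
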